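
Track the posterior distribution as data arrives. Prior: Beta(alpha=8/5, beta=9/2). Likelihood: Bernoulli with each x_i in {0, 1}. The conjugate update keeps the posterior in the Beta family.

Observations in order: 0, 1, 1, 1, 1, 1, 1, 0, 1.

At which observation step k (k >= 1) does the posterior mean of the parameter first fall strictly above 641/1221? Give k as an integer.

obs 1: x=0 → posterior Beta(8/5, 11/2)
obs 2: x=1 → posterior Beta(13/5, 11/2)
obs 3: x=1 → posterior Beta(18/5, 11/2)
obs 4: x=1 → posterior Beta(23/5, 11/2)
obs 5: x=1 → posterior Beta(28/5, 11/2)
obs 6: x=1 → posterior Beta(33/5, 11/2)
obs 7: x=1 → posterior Beta(38/5, 11/2)
obs 8: x=0 → posterior Beta(38/5, 13/2)
obs 9: x=1 → posterior Beta(43/5, 13/2)

k = 6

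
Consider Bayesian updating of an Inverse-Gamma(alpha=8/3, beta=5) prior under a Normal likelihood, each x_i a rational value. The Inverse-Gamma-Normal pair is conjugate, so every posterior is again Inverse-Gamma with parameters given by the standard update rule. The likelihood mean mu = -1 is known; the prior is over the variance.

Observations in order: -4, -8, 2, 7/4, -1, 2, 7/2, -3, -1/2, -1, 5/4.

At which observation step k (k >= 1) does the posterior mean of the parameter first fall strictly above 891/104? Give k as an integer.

k = 2

obs 1: x=-4 → posterior Inverse-Gamma(19/6, 19/2)
obs 2: x=-8 → posterior Inverse-Gamma(11/3, 34)
obs 3: x=2 → posterior Inverse-Gamma(25/6, 77/2)
obs 4: x=7/4 → posterior Inverse-Gamma(14/3, 1353/32)
obs 5: x=-1 → posterior Inverse-Gamma(31/6, 1353/32)
obs 6: x=2 → posterior Inverse-Gamma(17/3, 1497/32)
obs 7: x=7/2 → posterior Inverse-Gamma(37/6, 1821/32)
obs 8: x=-3 → posterior Inverse-Gamma(20/3, 1885/32)
obs 9: x=-1/2 → posterior Inverse-Gamma(43/6, 1889/32)
obs 10: x=-1 → posterior Inverse-Gamma(23/3, 1889/32)
obs 11: x=5/4 → posterior Inverse-Gamma(49/6, 985/16)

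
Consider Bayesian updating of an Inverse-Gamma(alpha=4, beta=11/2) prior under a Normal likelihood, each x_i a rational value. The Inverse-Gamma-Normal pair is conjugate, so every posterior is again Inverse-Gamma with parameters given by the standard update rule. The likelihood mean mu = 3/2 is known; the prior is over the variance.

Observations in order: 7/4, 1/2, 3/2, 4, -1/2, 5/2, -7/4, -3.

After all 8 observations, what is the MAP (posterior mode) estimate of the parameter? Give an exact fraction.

433/144

obs 1: x=7/4 → posterior Inverse-Gamma(9/2, 177/32)
obs 2: x=1/2 → posterior Inverse-Gamma(5, 193/32)
obs 3: x=3/2 → posterior Inverse-Gamma(11/2, 193/32)
obs 4: x=4 → posterior Inverse-Gamma(6, 293/32)
obs 5: x=-1/2 → posterior Inverse-Gamma(13/2, 357/32)
obs 6: x=5/2 → posterior Inverse-Gamma(7, 373/32)
obs 7: x=-7/4 → posterior Inverse-Gamma(15/2, 271/16)
obs 8: x=-3 → posterior Inverse-Gamma(8, 433/16)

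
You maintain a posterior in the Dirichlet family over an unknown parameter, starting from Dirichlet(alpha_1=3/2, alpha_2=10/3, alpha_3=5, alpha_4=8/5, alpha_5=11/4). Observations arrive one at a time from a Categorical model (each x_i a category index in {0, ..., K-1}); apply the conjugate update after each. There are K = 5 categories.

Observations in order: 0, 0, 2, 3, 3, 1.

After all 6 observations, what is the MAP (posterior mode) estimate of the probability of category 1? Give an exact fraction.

200/911

obs 1: x=0 → posterior Dirichlet(5/2, 10/3, 5, 8/5, 11/4)
obs 2: x=0 → posterior Dirichlet(7/2, 10/3, 5, 8/5, 11/4)
obs 3: x=2 → posterior Dirichlet(7/2, 10/3, 6, 8/5, 11/4)
obs 4: x=3 → posterior Dirichlet(7/2, 10/3, 6, 13/5, 11/4)
obs 5: x=3 → posterior Dirichlet(7/2, 10/3, 6, 18/5, 11/4)
obs 6: x=1 → posterior Dirichlet(7/2, 13/3, 6, 18/5, 11/4)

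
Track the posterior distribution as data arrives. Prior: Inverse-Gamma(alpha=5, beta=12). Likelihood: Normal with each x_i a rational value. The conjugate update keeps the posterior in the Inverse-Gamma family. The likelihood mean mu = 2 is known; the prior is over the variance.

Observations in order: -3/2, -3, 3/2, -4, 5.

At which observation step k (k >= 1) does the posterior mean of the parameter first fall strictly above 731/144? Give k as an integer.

obs 1: x=-3/2 → posterior Inverse-Gamma(11/2, 145/8)
obs 2: x=-3 → posterior Inverse-Gamma(6, 245/8)
obs 3: x=3/2 → posterior Inverse-Gamma(13/2, 123/4)
obs 4: x=-4 → posterior Inverse-Gamma(7, 195/4)
obs 5: x=5 → posterior Inverse-Gamma(15/2, 213/4)

k = 2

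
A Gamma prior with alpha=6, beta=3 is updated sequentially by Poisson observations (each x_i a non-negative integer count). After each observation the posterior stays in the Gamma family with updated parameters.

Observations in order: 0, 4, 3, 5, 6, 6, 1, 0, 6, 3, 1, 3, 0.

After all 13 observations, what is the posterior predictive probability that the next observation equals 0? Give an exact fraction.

95780971304118053647396689196894323976171195136475136/1379597950901634641862681879083307429684165246101910721

obs 1: x=0 → posterior Gamma(6, 4)
obs 2: x=4 → posterior Gamma(10, 5)
obs 3: x=3 → posterior Gamma(13, 6)
obs 4: x=5 → posterior Gamma(18, 7)
obs 5: x=6 → posterior Gamma(24, 8)
obs 6: x=6 → posterior Gamma(30, 9)
obs 7: x=1 → posterior Gamma(31, 10)
obs 8: x=0 → posterior Gamma(31, 11)
obs 9: x=6 → posterior Gamma(37, 12)
obs 10: x=3 → posterior Gamma(40, 13)
obs 11: x=1 → posterior Gamma(41, 14)
obs 12: x=3 → posterior Gamma(44, 15)
obs 13: x=0 → posterior Gamma(44, 16)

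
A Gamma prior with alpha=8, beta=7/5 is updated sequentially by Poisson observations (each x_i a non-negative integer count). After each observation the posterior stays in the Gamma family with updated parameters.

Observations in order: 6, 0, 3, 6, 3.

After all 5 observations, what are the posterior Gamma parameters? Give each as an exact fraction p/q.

alpha=26, beta=32/5

obs 1: x=6 → posterior Gamma(14, 12/5)
obs 2: x=0 → posterior Gamma(14, 17/5)
obs 3: x=3 → posterior Gamma(17, 22/5)
obs 4: x=6 → posterior Gamma(23, 27/5)
obs 5: x=3 → posterior Gamma(26, 32/5)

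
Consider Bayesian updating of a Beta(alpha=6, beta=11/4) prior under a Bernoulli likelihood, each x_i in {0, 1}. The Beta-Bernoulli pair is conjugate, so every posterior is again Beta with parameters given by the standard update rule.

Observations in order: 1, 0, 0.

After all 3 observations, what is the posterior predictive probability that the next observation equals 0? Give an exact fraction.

obs 1: x=1 → posterior Beta(7, 11/4)
obs 2: x=0 → posterior Beta(7, 15/4)
obs 3: x=0 → posterior Beta(7, 19/4)

19/47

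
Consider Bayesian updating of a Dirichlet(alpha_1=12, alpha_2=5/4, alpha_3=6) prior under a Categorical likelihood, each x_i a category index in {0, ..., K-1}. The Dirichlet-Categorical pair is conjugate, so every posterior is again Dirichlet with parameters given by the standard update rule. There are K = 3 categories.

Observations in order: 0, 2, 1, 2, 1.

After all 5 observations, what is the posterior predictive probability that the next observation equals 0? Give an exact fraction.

52/97

obs 1: x=0 → posterior Dirichlet(13, 5/4, 6)
obs 2: x=2 → posterior Dirichlet(13, 5/4, 7)
obs 3: x=1 → posterior Dirichlet(13, 9/4, 7)
obs 4: x=2 → posterior Dirichlet(13, 9/4, 8)
obs 5: x=1 → posterior Dirichlet(13, 13/4, 8)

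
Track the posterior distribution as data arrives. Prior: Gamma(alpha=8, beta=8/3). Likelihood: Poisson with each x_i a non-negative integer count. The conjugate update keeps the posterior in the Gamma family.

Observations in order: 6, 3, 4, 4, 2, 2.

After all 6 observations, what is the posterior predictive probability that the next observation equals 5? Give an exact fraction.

obs 1: x=6 → posterior Gamma(14, 11/3)
obs 2: x=3 → posterior Gamma(17, 14/3)
obs 3: x=4 → posterior Gamma(21, 17/3)
obs 4: x=4 → posterior Gamma(25, 20/3)
obs 5: x=2 → posterior Gamma(27, 23/3)
obs 6: x=2 → posterior Gamma(29, 26/3)

215178554360453447176178874809601459806023974912/1816075630094014572464024421543167816955354437789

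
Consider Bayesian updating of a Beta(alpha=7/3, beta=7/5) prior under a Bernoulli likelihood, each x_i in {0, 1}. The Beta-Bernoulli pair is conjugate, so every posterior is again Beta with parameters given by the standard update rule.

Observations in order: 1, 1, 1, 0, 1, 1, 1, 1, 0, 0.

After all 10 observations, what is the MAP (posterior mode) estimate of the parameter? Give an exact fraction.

125/176

obs 1: x=1 → posterior Beta(10/3, 7/5)
obs 2: x=1 → posterior Beta(13/3, 7/5)
obs 3: x=1 → posterior Beta(16/3, 7/5)
obs 4: x=0 → posterior Beta(16/3, 12/5)
obs 5: x=1 → posterior Beta(19/3, 12/5)
obs 6: x=1 → posterior Beta(22/3, 12/5)
obs 7: x=1 → posterior Beta(25/3, 12/5)
obs 8: x=1 → posterior Beta(28/3, 12/5)
obs 9: x=0 → posterior Beta(28/3, 17/5)
obs 10: x=0 → posterior Beta(28/3, 22/5)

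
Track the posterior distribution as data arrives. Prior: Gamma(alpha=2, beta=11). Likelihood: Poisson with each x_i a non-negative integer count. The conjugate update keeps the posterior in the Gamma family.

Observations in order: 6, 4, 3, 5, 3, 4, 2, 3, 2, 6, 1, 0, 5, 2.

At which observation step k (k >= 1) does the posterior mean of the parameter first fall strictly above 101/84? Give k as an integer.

obs 1: x=6 → posterior Gamma(8, 12)
obs 2: x=4 → posterior Gamma(12, 13)
obs 3: x=3 → posterior Gamma(15, 14)
obs 4: x=5 → posterior Gamma(20, 15)
obs 5: x=3 → posterior Gamma(23, 16)
obs 6: x=4 → posterior Gamma(27, 17)
obs 7: x=2 → posterior Gamma(29, 18)
obs 8: x=3 → posterior Gamma(32, 19)
obs 9: x=2 → posterior Gamma(34, 20)
obs 10: x=6 → posterior Gamma(40, 21)
obs 11: x=1 → posterior Gamma(41, 22)
obs 12: x=0 → posterior Gamma(41, 23)
obs 13: x=5 → posterior Gamma(46, 24)
obs 14: x=2 → posterior Gamma(48, 25)

k = 4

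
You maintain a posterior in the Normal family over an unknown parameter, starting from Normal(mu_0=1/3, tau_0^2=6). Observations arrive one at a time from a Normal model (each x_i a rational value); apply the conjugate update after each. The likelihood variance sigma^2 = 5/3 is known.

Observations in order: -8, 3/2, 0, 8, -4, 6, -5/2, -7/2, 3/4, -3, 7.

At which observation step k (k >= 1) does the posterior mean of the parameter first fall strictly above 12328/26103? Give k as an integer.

k = 6

obs 1: x=-8 → posterior Normal(-427/69, 30/23)
obs 2: x=3/2 → posterior Normal(-346/123, 30/41)
obs 3: x=0 → posterior Normal(-346/177, 30/59)
obs 4: x=8 → posterior Normal(86/231, 30/77)
obs 5: x=-4 → posterior Normal(-26/57, 6/19)
obs 6: x=6 → posterior Normal(194/339, 30/113)
obs 7: x=-5/2 → posterior Normal(59/393, 30/131)
obs 8: x=-7/2 → posterior Normal(-130/447, 30/149)
obs 9: x=3/4 → posterior Normal(-179/1002, 30/167)
obs 10: x=-3 → posterior Normal(-503/1110, 6/37)
obs 11: x=7 → posterior Normal(253/1218, 30/203)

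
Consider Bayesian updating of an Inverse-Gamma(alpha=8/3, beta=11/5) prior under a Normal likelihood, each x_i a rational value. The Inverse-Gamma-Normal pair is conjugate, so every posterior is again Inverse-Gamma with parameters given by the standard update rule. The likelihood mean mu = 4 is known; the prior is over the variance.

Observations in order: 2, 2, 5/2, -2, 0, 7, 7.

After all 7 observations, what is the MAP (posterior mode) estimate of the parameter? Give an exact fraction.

obs 1: x=2 → posterior Inverse-Gamma(19/6, 21/5)
obs 2: x=2 → posterior Inverse-Gamma(11/3, 31/5)
obs 3: x=5/2 → posterior Inverse-Gamma(25/6, 293/40)
obs 4: x=-2 → posterior Inverse-Gamma(14/3, 1013/40)
obs 5: x=0 → posterior Inverse-Gamma(31/6, 1333/40)
obs 6: x=7 → posterior Inverse-Gamma(17/3, 1513/40)
obs 7: x=7 → posterior Inverse-Gamma(37/6, 1693/40)

5079/860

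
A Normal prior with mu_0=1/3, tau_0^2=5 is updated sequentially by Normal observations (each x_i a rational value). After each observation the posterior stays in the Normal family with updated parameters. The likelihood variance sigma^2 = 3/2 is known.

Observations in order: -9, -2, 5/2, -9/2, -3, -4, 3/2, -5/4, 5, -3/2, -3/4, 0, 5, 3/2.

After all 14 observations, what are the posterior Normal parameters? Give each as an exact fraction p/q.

mu_0=-8/11, tau_0^2=15/143

obs 1: x=-9 → posterior Normal(-89/13, 15/13)
obs 2: x=-2 → posterior Normal(-109/23, 15/23)
obs 3: x=5/2 → posterior Normal(-28/11, 5/11)
obs 4: x=-9/2 → posterior Normal(-3, 15/43)
obs 5: x=-3 → posterior Normal(-3, 15/53)
obs 6: x=-4 → posterior Normal(-199/63, 5/21)
obs 7: x=3/2 → posterior Normal(-184/73, 15/73)
obs 8: x=-5/4 → posterior Normal(-393/166, 15/83)
obs 9: x=5 → posterior Normal(-293/186, 5/31)
obs 10: x=-3/2 → posterior Normal(-323/206, 15/103)
obs 11: x=-3/4 → posterior Normal(-169/113, 15/113)
obs 12: x=0 → posterior Normal(-169/123, 5/41)
obs 13: x=5 → posterior Normal(-17/19, 15/133)
obs 14: x=3/2 → posterior Normal(-8/11, 15/143)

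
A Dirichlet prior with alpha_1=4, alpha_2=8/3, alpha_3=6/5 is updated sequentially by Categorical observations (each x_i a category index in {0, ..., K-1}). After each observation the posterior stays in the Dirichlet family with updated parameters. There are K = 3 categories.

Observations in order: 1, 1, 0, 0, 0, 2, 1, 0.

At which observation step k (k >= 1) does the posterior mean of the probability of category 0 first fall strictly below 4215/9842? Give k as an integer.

k = 2

obs 1: x=1 → posterior Dirichlet(4, 11/3, 6/5)
obs 2: x=1 → posterior Dirichlet(4, 14/3, 6/5)
obs 3: x=0 → posterior Dirichlet(5, 14/3, 6/5)
obs 4: x=0 → posterior Dirichlet(6, 14/3, 6/5)
obs 5: x=0 → posterior Dirichlet(7, 14/3, 6/5)
obs 6: x=2 → posterior Dirichlet(7, 14/3, 11/5)
obs 7: x=1 → posterior Dirichlet(7, 17/3, 11/5)
obs 8: x=0 → posterior Dirichlet(8, 17/3, 11/5)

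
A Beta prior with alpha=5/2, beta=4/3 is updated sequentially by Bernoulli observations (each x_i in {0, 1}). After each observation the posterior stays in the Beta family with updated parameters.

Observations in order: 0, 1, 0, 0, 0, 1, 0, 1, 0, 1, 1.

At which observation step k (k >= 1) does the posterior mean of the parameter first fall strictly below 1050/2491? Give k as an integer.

obs 1: x=0 → posterior Beta(5/2, 7/3)
obs 2: x=1 → posterior Beta(7/2, 7/3)
obs 3: x=0 → posterior Beta(7/2, 10/3)
obs 4: x=0 → posterior Beta(7/2, 13/3)
obs 5: x=0 → posterior Beta(7/2, 16/3)
obs 6: x=1 → posterior Beta(9/2, 16/3)
obs 7: x=0 → posterior Beta(9/2, 19/3)
obs 8: x=1 → posterior Beta(11/2, 19/3)
obs 9: x=0 → posterior Beta(11/2, 22/3)
obs 10: x=1 → posterior Beta(13/2, 22/3)
obs 11: x=1 → posterior Beta(15/2, 22/3)

k = 5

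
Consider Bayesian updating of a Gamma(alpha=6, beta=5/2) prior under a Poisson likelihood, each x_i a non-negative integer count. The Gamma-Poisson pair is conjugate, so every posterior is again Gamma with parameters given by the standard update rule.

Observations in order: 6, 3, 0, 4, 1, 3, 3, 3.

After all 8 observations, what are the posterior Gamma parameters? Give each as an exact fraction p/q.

obs 1: x=6 → posterior Gamma(12, 7/2)
obs 2: x=3 → posterior Gamma(15, 9/2)
obs 3: x=0 → posterior Gamma(15, 11/2)
obs 4: x=4 → posterior Gamma(19, 13/2)
obs 5: x=1 → posterior Gamma(20, 15/2)
obs 6: x=3 → posterior Gamma(23, 17/2)
obs 7: x=3 → posterior Gamma(26, 19/2)
obs 8: x=3 → posterior Gamma(29, 21/2)

alpha=29, beta=21/2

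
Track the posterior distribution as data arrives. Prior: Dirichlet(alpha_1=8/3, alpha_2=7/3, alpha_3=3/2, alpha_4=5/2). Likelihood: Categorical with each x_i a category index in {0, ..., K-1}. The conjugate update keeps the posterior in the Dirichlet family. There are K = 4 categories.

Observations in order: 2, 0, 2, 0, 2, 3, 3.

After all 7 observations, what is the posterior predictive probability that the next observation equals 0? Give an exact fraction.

obs 1: x=2 → posterior Dirichlet(8/3, 7/3, 5/2, 5/2)
obs 2: x=0 → posterior Dirichlet(11/3, 7/3, 5/2, 5/2)
obs 3: x=2 → posterior Dirichlet(11/3, 7/3, 7/2, 5/2)
obs 4: x=0 → posterior Dirichlet(14/3, 7/3, 7/2, 5/2)
obs 5: x=2 → posterior Dirichlet(14/3, 7/3, 9/2, 5/2)
obs 6: x=3 → posterior Dirichlet(14/3, 7/3, 9/2, 7/2)
obs 7: x=3 → posterior Dirichlet(14/3, 7/3, 9/2, 9/2)

7/24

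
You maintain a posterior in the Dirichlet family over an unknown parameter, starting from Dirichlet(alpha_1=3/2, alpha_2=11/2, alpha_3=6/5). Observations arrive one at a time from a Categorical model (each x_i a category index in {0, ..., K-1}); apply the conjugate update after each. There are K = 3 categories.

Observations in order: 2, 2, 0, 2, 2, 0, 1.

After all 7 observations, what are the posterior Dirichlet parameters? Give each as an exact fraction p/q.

obs 1: x=2 → posterior Dirichlet(3/2, 11/2, 11/5)
obs 2: x=2 → posterior Dirichlet(3/2, 11/2, 16/5)
obs 3: x=0 → posterior Dirichlet(5/2, 11/2, 16/5)
obs 4: x=2 → posterior Dirichlet(5/2, 11/2, 21/5)
obs 5: x=2 → posterior Dirichlet(5/2, 11/2, 26/5)
obs 6: x=0 → posterior Dirichlet(7/2, 11/2, 26/5)
obs 7: x=1 → posterior Dirichlet(7/2, 13/2, 26/5)

alpha_1=7/2, alpha_2=13/2, alpha_3=26/5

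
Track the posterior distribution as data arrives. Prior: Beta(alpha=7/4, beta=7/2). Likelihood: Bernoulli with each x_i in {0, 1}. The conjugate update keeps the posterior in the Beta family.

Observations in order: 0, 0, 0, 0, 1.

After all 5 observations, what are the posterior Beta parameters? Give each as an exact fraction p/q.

obs 1: x=0 → posterior Beta(7/4, 9/2)
obs 2: x=0 → posterior Beta(7/4, 11/2)
obs 3: x=0 → posterior Beta(7/4, 13/2)
obs 4: x=0 → posterior Beta(7/4, 15/2)
obs 5: x=1 → posterior Beta(11/4, 15/2)

alpha=11/4, beta=15/2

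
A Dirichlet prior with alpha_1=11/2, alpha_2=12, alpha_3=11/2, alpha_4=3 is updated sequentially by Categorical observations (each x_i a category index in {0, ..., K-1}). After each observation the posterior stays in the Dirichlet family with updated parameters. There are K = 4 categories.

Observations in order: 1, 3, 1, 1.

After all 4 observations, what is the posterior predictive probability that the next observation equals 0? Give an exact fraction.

obs 1: x=1 → posterior Dirichlet(11/2, 13, 11/2, 3)
obs 2: x=3 → posterior Dirichlet(11/2, 13, 11/2, 4)
obs 3: x=1 → posterior Dirichlet(11/2, 14, 11/2, 4)
obs 4: x=1 → posterior Dirichlet(11/2, 15, 11/2, 4)

11/60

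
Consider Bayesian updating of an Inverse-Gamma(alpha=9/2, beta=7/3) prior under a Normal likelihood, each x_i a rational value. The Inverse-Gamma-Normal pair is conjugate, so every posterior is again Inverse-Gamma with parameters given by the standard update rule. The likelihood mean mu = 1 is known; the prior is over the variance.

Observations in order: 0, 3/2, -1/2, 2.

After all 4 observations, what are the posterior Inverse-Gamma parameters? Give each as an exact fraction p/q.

alpha=13/2, beta=55/12

obs 1: x=0 → posterior Inverse-Gamma(5, 17/6)
obs 2: x=3/2 → posterior Inverse-Gamma(11/2, 71/24)
obs 3: x=-1/2 → posterior Inverse-Gamma(6, 49/12)
obs 4: x=2 → posterior Inverse-Gamma(13/2, 55/12)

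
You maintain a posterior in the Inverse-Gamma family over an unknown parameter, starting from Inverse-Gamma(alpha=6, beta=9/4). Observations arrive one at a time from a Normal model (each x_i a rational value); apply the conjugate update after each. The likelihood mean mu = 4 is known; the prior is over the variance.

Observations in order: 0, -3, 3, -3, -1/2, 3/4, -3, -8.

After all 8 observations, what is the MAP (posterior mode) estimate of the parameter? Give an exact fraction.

5493/352

obs 1: x=0 → posterior Inverse-Gamma(13/2, 41/4)
obs 2: x=-3 → posterior Inverse-Gamma(7, 139/4)
obs 3: x=3 → posterior Inverse-Gamma(15/2, 141/4)
obs 4: x=-3 → posterior Inverse-Gamma(8, 239/4)
obs 5: x=-1/2 → posterior Inverse-Gamma(17/2, 559/8)
obs 6: x=3/4 → posterior Inverse-Gamma(9, 2405/32)
obs 7: x=-3 → posterior Inverse-Gamma(19/2, 3189/32)
obs 8: x=-8 → posterior Inverse-Gamma(10, 5493/32)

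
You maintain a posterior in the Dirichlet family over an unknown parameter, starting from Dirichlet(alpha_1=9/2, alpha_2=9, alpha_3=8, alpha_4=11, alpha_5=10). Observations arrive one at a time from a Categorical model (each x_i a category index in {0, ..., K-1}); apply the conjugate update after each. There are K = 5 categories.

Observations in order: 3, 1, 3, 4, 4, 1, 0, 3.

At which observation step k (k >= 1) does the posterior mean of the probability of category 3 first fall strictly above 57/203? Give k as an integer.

obs 1: x=3 → posterior Dirichlet(9/2, 9, 8, 12, 10)
obs 2: x=1 → posterior Dirichlet(9/2, 10, 8, 12, 10)
obs 3: x=3 → posterior Dirichlet(9/2, 10, 8, 13, 10)
obs 4: x=4 → posterior Dirichlet(9/2, 10, 8, 13, 11)
obs 5: x=4 → posterior Dirichlet(9/2, 10, 8, 13, 12)
obs 6: x=1 → posterior Dirichlet(9/2, 11, 8, 13, 12)
obs 7: x=0 → posterior Dirichlet(11/2, 11, 8, 13, 12)
obs 8: x=3 → posterior Dirichlet(11/2, 11, 8, 14, 12)

k = 3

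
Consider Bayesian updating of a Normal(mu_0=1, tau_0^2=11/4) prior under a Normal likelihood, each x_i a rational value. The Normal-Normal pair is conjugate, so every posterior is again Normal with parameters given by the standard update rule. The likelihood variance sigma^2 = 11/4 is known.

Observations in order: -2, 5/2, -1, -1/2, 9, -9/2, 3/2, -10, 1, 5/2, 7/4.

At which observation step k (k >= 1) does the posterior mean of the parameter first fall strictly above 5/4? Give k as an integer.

k = 5

obs 1: x=-2 → posterior Normal(-1/2, 11/8)
obs 2: x=5/2 → posterior Normal(1/2, 11/12)
obs 3: x=-1 → posterior Normal(1/8, 11/16)
obs 4: x=-1/2 → posterior Normal(0, 11/20)
obs 5: x=9 → posterior Normal(3/2, 11/24)
obs 6: x=-9/2 → posterior Normal(9/14, 11/28)
obs 7: x=3/2 → posterior Normal(3/4, 11/32)
obs 8: x=-10 → posterior Normal(-4/9, 11/36)
obs 9: x=1 → posterior Normal(-3/10, 11/40)
obs 10: x=5/2 → posterior Normal(-1/22, 1/4)
obs 11: x=7/4 → posterior Normal(5/48, 11/48)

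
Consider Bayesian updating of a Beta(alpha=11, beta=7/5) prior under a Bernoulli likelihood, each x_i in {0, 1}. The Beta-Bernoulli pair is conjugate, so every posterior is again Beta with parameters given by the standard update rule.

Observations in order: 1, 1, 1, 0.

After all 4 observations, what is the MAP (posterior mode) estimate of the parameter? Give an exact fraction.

65/72

obs 1: x=1 → posterior Beta(12, 7/5)
obs 2: x=1 → posterior Beta(13, 7/5)
obs 3: x=1 → posterior Beta(14, 7/5)
obs 4: x=0 → posterior Beta(14, 12/5)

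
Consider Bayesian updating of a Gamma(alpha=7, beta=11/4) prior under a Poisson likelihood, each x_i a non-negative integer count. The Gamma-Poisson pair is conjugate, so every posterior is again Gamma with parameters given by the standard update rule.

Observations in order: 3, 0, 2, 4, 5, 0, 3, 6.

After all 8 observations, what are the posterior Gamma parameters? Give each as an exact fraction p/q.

alpha=30, beta=43/4

obs 1: x=3 → posterior Gamma(10, 15/4)
obs 2: x=0 → posterior Gamma(10, 19/4)
obs 3: x=2 → posterior Gamma(12, 23/4)
obs 4: x=4 → posterior Gamma(16, 27/4)
obs 5: x=5 → posterior Gamma(21, 31/4)
obs 6: x=0 → posterior Gamma(21, 35/4)
obs 7: x=3 → posterior Gamma(24, 39/4)
obs 8: x=6 → posterior Gamma(30, 43/4)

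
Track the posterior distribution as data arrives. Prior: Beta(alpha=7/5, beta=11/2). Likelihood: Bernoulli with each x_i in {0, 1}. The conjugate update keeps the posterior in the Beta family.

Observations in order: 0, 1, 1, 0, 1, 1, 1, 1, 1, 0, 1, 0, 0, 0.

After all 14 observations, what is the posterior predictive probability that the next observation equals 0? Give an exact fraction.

obs 1: x=0 → posterior Beta(7/5, 13/2)
obs 2: x=1 → posterior Beta(12/5, 13/2)
obs 3: x=1 → posterior Beta(17/5, 13/2)
obs 4: x=0 → posterior Beta(17/5, 15/2)
obs 5: x=1 → posterior Beta(22/5, 15/2)
obs 6: x=1 → posterior Beta(27/5, 15/2)
obs 7: x=1 → posterior Beta(32/5, 15/2)
obs 8: x=1 → posterior Beta(37/5, 15/2)
obs 9: x=1 → posterior Beta(42/5, 15/2)
obs 10: x=0 → posterior Beta(42/5, 17/2)
obs 11: x=1 → posterior Beta(47/5, 17/2)
obs 12: x=0 → posterior Beta(47/5, 19/2)
obs 13: x=0 → posterior Beta(47/5, 21/2)
obs 14: x=0 → posterior Beta(47/5, 23/2)

115/209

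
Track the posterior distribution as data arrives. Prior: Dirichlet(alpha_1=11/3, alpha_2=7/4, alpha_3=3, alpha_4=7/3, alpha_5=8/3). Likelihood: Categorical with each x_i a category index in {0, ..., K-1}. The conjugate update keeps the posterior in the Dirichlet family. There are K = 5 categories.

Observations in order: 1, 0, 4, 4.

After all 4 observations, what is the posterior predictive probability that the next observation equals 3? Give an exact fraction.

obs 1: x=1 → posterior Dirichlet(11/3, 11/4, 3, 7/3, 8/3)
obs 2: x=0 → posterior Dirichlet(14/3, 11/4, 3, 7/3, 8/3)
obs 3: x=4 → posterior Dirichlet(14/3, 11/4, 3, 7/3, 11/3)
obs 4: x=4 → posterior Dirichlet(14/3, 11/4, 3, 7/3, 14/3)

28/209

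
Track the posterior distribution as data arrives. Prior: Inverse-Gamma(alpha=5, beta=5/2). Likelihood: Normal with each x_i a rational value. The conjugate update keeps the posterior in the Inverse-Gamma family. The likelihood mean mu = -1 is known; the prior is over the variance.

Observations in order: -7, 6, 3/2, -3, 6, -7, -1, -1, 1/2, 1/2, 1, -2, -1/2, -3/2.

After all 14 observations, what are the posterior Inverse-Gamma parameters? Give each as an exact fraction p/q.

alpha=12, beta=781/8

obs 1: x=-7 → posterior Inverse-Gamma(11/2, 41/2)
obs 2: x=6 → posterior Inverse-Gamma(6, 45)
obs 3: x=3/2 → posterior Inverse-Gamma(13/2, 385/8)
obs 4: x=-3 → posterior Inverse-Gamma(7, 401/8)
obs 5: x=6 → posterior Inverse-Gamma(15/2, 597/8)
obs 6: x=-7 → posterior Inverse-Gamma(8, 741/8)
obs 7: x=-1 → posterior Inverse-Gamma(17/2, 741/8)
obs 8: x=-1 → posterior Inverse-Gamma(9, 741/8)
obs 9: x=1/2 → posterior Inverse-Gamma(19/2, 375/4)
obs 10: x=1/2 → posterior Inverse-Gamma(10, 759/8)
obs 11: x=1 → posterior Inverse-Gamma(21/2, 775/8)
obs 12: x=-2 → posterior Inverse-Gamma(11, 779/8)
obs 13: x=-1/2 → posterior Inverse-Gamma(23/2, 195/2)
obs 14: x=-3/2 → posterior Inverse-Gamma(12, 781/8)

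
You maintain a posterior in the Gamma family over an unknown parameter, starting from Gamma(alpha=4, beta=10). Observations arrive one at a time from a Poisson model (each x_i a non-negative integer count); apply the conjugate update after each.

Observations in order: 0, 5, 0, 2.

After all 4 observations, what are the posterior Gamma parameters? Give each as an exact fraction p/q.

alpha=11, beta=14

obs 1: x=0 → posterior Gamma(4, 11)
obs 2: x=5 → posterior Gamma(9, 12)
obs 3: x=0 → posterior Gamma(9, 13)
obs 4: x=2 → posterior Gamma(11, 14)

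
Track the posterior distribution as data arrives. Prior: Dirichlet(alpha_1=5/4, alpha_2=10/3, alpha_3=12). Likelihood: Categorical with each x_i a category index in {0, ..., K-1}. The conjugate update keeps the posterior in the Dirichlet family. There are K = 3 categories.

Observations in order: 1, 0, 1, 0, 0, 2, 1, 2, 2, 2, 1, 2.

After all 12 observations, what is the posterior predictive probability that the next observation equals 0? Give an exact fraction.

obs 1: x=1 → posterior Dirichlet(5/4, 13/3, 12)
obs 2: x=0 → posterior Dirichlet(9/4, 13/3, 12)
obs 3: x=1 → posterior Dirichlet(9/4, 16/3, 12)
obs 4: x=0 → posterior Dirichlet(13/4, 16/3, 12)
obs 5: x=0 → posterior Dirichlet(17/4, 16/3, 12)
obs 6: x=2 → posterior Dirichlet(17/4, 16/3, 13)
obs 7: x=1 → posterior Dirichlet(17/4, 19/3, 13)
obs 8: x=2 → posterior Dirichlet(17/4, 19/3, 14)
obs 9: x=2 → posterior Dirichlet(17/4, 19/3, 15)
obs 10: x=2 → posterior Dirichlet(17/4, 19/3, 16)
obs 11: x=1 → posterior Dirichlet(17/4, 22/3, 16)
obs 12: x=2 → posterior Dirichlet(17/4, 22/3, 17)

51/343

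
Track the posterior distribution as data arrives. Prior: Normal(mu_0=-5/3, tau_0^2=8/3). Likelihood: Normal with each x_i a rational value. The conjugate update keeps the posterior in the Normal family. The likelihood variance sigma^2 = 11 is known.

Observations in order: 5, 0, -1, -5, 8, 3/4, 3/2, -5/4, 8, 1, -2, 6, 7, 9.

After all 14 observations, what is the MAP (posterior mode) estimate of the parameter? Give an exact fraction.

obs 1: x=5 → posterior Normal(-15/41, 88/41)
obs 2: x=0 → posterior Normal(-15/49, 88/49)
obs 3: x=-1 → posterior Normal(-23/57, 88/57)
obs 4: x=-5 → posterior Normal(-63/65, 88/65)
obs 5: x=8 → posterior Normal(1/73, 88/73)
obs 6: x=3/4 → posterior Normal(7/81, 88/81)
obs 7: x=3/2 → posterior Normal(19/89, 88/89)
obs 8: x=-5/4 → posterior Normal(9/97, 88/97)
obs 9: x=8 → posterior Normal(73/105, 88/105)
obs 10: x=1 → posterior Normal(81/113, 88/113)
obs 11: x=-2 → posterior Normal(65/121, 8/11)
obs 12: x=6 → posterior Normal(113/129, 88/129)
obs 13: x=7 → posterior Normal(169/137, 88/137)
obs 14: x=9 → posterior Normal(241/145, 88/145)

241/145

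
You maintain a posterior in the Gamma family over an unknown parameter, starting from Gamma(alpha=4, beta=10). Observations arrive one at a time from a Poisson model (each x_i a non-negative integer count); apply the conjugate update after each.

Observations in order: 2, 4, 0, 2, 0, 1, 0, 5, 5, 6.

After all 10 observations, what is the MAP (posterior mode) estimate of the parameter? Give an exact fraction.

obs 1: x=2 → posterior Gamma(6, 11)
obs 2: x=4 → posterior Gamma(10, 12)
obs 3: x=0 → posterior Gamma(10, 13)
obs 4: x=2 → posterior Gamma(12, 14)
obs 5: x=0 → posterior Gamma(12, 15)
obs 6: x=1 → posterior Gamma(13, 16)
obs 7: x=0 → posterior Gamma(13, 17)
obs 8: x=5 → posterior Gamma(18, 18)
obs 9: x=5 → posterior Gamma(23, 19)
obs 10: x=6 → posterior Gamma(29, 20)

7/5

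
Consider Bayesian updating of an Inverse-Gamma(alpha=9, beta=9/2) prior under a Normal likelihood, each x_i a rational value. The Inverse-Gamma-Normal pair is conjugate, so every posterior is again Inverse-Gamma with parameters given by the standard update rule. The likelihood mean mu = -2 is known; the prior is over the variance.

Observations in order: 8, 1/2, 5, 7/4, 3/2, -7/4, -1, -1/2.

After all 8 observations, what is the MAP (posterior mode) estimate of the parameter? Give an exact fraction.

1551/224

obs 1: x=8 → posterior Inverse-Gamma(19/2, 109/2)
obs 2: x=1/2 → posterior Inverse-Gamma(10, 461/8)
obs 3: x=5 → posterior Inverse-Gamma(21/2, 657/8)
obs 4: x=7/4 → posterior Inverse-Gamma(11, 2853/32)
obs 5: x=3/2 → posterior Inverse-Gamma(23/2, 3049/32)
obs 6: x=-7/4 → posterior Inverse-Gamma(12, 1525/16)
obs 7: x=-1 → posterior Inverse-Gamma(25/2, 1533/16)
obs 8: x=-1/2 → posterior Inverse-Gamma(13, 1551/16)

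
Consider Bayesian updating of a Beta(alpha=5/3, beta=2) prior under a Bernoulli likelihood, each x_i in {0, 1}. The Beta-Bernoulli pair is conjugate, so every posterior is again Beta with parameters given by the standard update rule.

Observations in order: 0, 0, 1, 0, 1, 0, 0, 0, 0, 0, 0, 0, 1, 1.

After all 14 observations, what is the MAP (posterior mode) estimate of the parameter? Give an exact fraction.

14/47

obs 1: x=0 → posterior Beta(5/3, 3)
obs 2: x=0 → posterior Beta(5/3, 4)
obs 3: x=1 → posterior Beta(8/3, 4)
obs 4: x=0 → posterior Beta(8/3, 5)
obs 5: x=1 → posterior Beta(11/3, 5)
obs 6: x=0 → posterior Beta(11/3, 6)
obs 7: x=0 → posterior Beta(11/3, 7)
obs 8: x=0 → posterior Beta(11/3, 8)
obs 9: x=0 → posterior Beta(11/3, 9)
obs 10: x=0 → posterior Beta(11/3, 10)
obs 11: x=0 → posterior Beta(11/3, 11)
obs 12: x=0 → posterior Beta(11/3, 12)
obs 13: x=1 → posterior Beta(14/3, 12)
obs 14: x=1 → posterior Beta(17/3, 12)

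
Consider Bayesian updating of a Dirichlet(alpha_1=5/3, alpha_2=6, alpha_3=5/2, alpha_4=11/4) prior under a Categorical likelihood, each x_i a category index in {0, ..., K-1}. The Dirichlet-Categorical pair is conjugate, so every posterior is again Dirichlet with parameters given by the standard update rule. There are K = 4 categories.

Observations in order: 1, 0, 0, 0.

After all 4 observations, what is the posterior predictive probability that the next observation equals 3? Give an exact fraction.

obs 1: x=1 → posterior Dirichlet(5/3, 7, 5/2, 11/4)
obs 2: x=0 → posterior Dirichlet(8/3, 7, 5/2, 11/4)
obs 3: x=0 → posterior Dirichlet(11/3, 7, 5/2, 11/4)
obs 4: x=0 → posterior Dirichlet(14/3, 7, 5/2, 11/4)

33/203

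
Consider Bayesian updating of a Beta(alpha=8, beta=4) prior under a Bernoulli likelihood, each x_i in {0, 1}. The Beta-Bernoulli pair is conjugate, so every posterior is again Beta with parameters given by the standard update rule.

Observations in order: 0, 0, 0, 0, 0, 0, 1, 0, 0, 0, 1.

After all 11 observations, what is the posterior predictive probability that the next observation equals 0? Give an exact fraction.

13/23

obs 1: x=0 → posterior Beta(8, 5)
obs 2: x=0 → posterior Beta(8, 6)
obs 3: x=0 → posterior Beta(8, 7)
obs 4: x=0 → posterior Beta(8, 8)
obs 5: x=0 → posterior Beta(8, 9)
obs 6: x=0 → posterior Beta(8, 10)
obs 7: x=1 → posterior Beta(9, 10)
obs 8: x=0 → posterior Beta(9, 11)
obs 9: x=0 → posterior Beta(9, 12)
obs 10: x=0 → posterior Beta(9, 13)
obs 11: x=1 → posterior Beta(10, 13)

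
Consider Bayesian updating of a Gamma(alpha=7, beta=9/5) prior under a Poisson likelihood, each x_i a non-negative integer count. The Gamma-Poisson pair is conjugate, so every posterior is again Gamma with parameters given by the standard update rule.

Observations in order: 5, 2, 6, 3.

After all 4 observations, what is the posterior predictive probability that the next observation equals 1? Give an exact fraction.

obs 1: x=5 → posterior Gamma(12, 14/5)
obs 2: x=2 → posterior Gamma(14, 19/5)
obs 3: x=6 → posterior Gamma(20, 24/5)
obs 4: x=3 → posterior Gamma(23, 29/5)

496422882541182813635194112865098735/5695003679558247880375471569828315136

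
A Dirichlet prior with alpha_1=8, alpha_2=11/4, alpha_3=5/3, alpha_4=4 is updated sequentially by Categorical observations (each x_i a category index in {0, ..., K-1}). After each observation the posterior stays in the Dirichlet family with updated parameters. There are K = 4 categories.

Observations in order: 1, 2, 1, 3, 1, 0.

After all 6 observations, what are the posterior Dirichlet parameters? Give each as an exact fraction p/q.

obs 1: x=1 → posterior Dirichlet(8, 15/4, 5/3, 4)
obs 2: x=2 → posterior Dirichlet(8, 15/4, 8/3, 4)
obs 3: x=1 → posterior Dirichlet(8, 19/4, 8/3, 4)
obs 4: x=3 → posterior Dirichlet(8, 19/4, 8/3, 5)
obs 5: x=1 → posterior Dirichlet(8, 23/4, 8/3, 5)
obs 6: x=0 → posterior Dirichlet(9, 23/4, 8/3, 5)

alpha_1=9, alpha_2=23/4, alpha_3=8/3, alpha_4=5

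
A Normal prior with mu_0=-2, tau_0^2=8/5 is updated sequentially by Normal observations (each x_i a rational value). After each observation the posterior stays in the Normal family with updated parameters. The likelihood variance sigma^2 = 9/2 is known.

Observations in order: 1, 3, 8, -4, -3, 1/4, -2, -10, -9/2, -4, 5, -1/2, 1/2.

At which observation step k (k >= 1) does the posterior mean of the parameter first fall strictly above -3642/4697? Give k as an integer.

k = 2

obs 1: x=1 → posterior Normal(-74/61, 72/61)
obs 2: x=3 → posterior Normal(-26/77, 72/77)
obs 3: x=8 → posterior Normal(34/31, 24/31)
obs 4: x=-4 → posterior Normal(38/109, 72/109)
obs 5: x=-3 → posterior Normal(-2/25, 72/125)
obs 6: x=1/4 → posterior Normal(-2/47, 24/47)
obs 7: x=-2 → posterior Normal(-38/157, 72/157)
obs 8: x=-10 → posterior Normal(-198/173, 72/173)
obs 9: x=-9/2 → posterior Normal(-10/7, 8/21)
obs 10: x=-4 → posterior Normal(-334/205, 72/205)
obs 11: x=5 → posterior Normal(-254/221, 72/221)
obs 12: x=-1/2 → posterior Normal(-262/237, 24/79)
obs 13: x=1/2 → posterior Normal(-254/253, 72/253)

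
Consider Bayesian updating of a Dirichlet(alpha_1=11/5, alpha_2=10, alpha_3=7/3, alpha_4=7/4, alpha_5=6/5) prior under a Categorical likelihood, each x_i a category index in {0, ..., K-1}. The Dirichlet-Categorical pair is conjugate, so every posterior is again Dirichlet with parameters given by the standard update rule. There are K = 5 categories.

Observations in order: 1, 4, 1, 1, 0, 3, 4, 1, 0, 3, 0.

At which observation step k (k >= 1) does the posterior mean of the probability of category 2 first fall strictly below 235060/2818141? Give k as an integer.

obs 1: x=1 → posterior Dirichlet(11/5, 11, 7/3, 7/4, 6/5)
obs 2: x=4 → posterior Dirichlet(11/5, 11, 7/3, 7/4, 11/5)
obs 3: x=1 → posterior Dirichlet(11/5, 12, 7/3, 7/4, 11/5)
obs 4: x=1 → posterior Dirichlet(11/5, 13, 7/3, 7/4, 11/5)
obs 5: x=0 → posterior Dirichlet(16/5, 13, 7/3, 7/4, 11/5)
obs 6: x=3 → posterior Dirichlet(16/5, 13, 7/3, 11/4, 11/5)
obs 7: x=4 → posterior Dirichlet(16/5, 13, 7/3, 11/4, 16/5)
obs 8: x=1 → posterior Dirichlet(16/5, 14, 7/3, 11/4, 16/5)
obs 9: x=0 → posterior Dirichlet(21/5, 14, 7/3, 11/4, 16/5)
obs 10: x=3 → posterior Dirichlet(21/5, 14, 7/3, 15/4, 16/5)
obs 11: x=0 → posterior Dirichlet(26/5, 14, 7/3, 15/4, 16/5)

k = 11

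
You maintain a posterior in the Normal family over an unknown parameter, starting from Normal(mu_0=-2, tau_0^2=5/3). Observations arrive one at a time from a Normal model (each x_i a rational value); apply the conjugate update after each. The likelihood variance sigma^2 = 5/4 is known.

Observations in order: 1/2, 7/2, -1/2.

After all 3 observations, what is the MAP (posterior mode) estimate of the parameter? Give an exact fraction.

8/15

obs 1: x=1/2 → posterior Normal(-4/7, 5/7)
obs 2: x=7/2 → posterior Normal(10/11, 5/11)
obs 3: x=-1/2 → posterior Normal(8/15, 1/3)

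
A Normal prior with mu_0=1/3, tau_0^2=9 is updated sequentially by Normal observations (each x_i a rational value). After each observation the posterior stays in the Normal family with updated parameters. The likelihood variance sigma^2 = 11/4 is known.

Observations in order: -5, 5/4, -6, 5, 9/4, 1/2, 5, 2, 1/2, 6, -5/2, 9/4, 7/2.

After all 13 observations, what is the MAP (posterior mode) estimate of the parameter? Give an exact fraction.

1604/1437

obs 1: x=-5 → posterior Normal(-529/141, 99/47)
obs 2: x=5/4 → posterior Normal(-394/249, 99/83)
obs 3: x=-6 → posterior Normal(-1042/357, 99/119)
obs 4: x=5 → posterior Normal(-502/465, 99/155)
obs 5: x=9/4 → posterior Normal(-259/573, 99/191)
obs 6: x=1/2 → posterior Normal(-205/681, 99/227)
obs 7: x=5 → posterior Normal(335/789, 99/263)
obs 8: x=2 → posterior Normal(551/897, 99/299)
obs 9: x=1/2 → posterior Normal(121/201, 99/335)
obs 10: x=6 → posterior Normal(179/159, 99/371)
obs 11: x=-5/2 → posterior Normal(983/1221, 9/37)
obs 12: x=9/4 → posterior Normal(1226/1329, 99/443)
obs 13: x=7/2 → posterior Normal(1604/1437, 99/479)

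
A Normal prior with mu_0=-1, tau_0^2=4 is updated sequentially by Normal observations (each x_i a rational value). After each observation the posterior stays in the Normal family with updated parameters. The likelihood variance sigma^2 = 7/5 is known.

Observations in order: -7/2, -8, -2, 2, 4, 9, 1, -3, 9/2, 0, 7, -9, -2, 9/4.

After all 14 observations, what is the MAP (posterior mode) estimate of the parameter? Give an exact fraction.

obs 1: x=-7/2 → posterior Normal(-77/27, 28/27)
obs 2: x=-8 → posterior Normal(-237/47, 28/47)
obs 3: x=-2 → posterior Normal(-277/67, 28/67)
obs 4: x=2 → posterior Normal(-79/29, 28/87)
obs 5: x=4 → posterior Normal(-157/107, 28/107)
obs 6: x=9 → posterior Normal(23/127, 28/127)
obs 7: x=1 → posterior Normal(43/147, 4/21)
obs 8: x=-3 → posterior Normal(-17/167, 28/167)
obs 9: x=9/2 → posterior Normal(73/187, 28/187)
obs 10: x=0 → posterior Normal(73/207, 28/207)
obs 11: x=7 → posterior Normal(213/227, 28/227)
obs 12: x=-9 → posterior Normal(33/247, 28/247)
obs 13: x=-2 → posterior Normal(-7/267, 28/267)
obs 14: x=9/4 → posterior Normal(38/287, 4/41)

38/287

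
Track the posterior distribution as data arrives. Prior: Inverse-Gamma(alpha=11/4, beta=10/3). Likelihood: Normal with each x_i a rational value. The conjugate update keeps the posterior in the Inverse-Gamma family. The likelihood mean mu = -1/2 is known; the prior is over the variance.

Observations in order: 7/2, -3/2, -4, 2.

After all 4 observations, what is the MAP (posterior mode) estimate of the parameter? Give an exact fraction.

obs 1: x=7/2 → posterior Inverse-Gamma(13/4, 34/3)
obs 2: x=-3/2 → posterior Inverse-Gamma(15/4, 71/6)
obs 3: x=-4 → posterior Inverse-Gamma(17/4, 431/24)
obs 4: x=2 → posterior Inverse-Gamma(19/4, 253/12)

11/3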